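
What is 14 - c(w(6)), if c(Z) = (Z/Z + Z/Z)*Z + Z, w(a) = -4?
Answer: 26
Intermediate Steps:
c(Z) = 3*Z (c(Z) = (1 + 1)*Z + Z = 2*Z + Z = 3*Z)
14 - c(w(6)) = 14 - 3*(-4) = 14 - 1*(-12) = 14 + 12 = 26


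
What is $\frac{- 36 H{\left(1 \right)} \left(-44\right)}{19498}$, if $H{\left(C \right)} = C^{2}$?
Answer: $\frac{792}{9749} \approx 0.081239$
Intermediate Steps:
$\frac{- 36 H{\left(1 \right)} \left(-44\right)}{19498} = \frac{- 36 \cdot 1^{2} \left(-44\right)}{19498} = \left(-36\right) 1 \left(-44\right) \frac{1}{19498} = \left(-36\right) \left(-44\right) \frac{1}{19498} = 1584 \cdot \frac{1}{19498} = \frac{792}{9749}$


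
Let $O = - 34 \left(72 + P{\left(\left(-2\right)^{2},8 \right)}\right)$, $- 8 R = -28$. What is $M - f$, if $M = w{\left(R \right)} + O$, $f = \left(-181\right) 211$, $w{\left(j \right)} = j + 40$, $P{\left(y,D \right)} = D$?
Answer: $\frac{71029}{2} \approx 35515.0$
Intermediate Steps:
$R = \frac{7}{2}$ ($R = \left(- \frac{1}{8}\right) \left(-28\right) = \frac{7}{2} \approx 3.5$)
$w{\left(j \right)} = 40 + j$
$O = -2720$ ($O = - 34 \left(72 + 8\right) = \left(-34\right) 80 = -2720$)
$f = -38191$
$M = - \frac{5353}{2}$ ($M = \left(40 + \frac{7}{2}\right) - 2720 = \frac{87}{2} - 2720 = - \frac{5353}{2} \approx -2676.5$)
$M - f = - \frac{5353}{2} - -38191 = - \frac{5353}{2} + 38191 = \frac{71029}{2}$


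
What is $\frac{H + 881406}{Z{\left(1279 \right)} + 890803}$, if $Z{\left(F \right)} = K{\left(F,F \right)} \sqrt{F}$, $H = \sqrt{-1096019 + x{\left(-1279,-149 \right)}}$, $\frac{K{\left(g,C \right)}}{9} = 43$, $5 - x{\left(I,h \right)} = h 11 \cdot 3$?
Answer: $\frac{881406 + 3 i \sqrt{121233}}{890803 + 387 \sqrt{1279}} \approx 0.97431 + 0.0011547 i$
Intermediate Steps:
$x{\left(I,h \right)} = 5 - 33 h$ ($x{\left(I,h \right)} = 5 - h 11 \cdot 3 = 5 - 11 h 3 = 5 - 33 h$)
$K{\left(g,C \right)} = 387$ ($K{\left(g,C \right)} = 9 \cdot 43 = 387$)
$H = 3 i \sqrt{121233}$ ($H = \sqrt{-1096019 + \left(5 - -4917\right)} = \sqrt{-1096019 + \left(5 + 4917\right)} = \sqrt{-1096019 + 4922} = \sqrt{-1091097} = 3 i \sqrt{121233} \approx 1044.6 i$)
$Z{\left(F \right)} = 387 \sqrt{F}$
$\frac{H + 881406}{Z{\left(1279 \right)} + 890803} = \frac{3 i \sqrt{121233} + 881406}{387 \sqrt{1279} + 890803} = \frac{881406 + 3 i \sqrt{121233}}{890803 + 387 \sqrt{1279}}$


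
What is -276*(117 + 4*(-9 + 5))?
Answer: -27876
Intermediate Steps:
-276*(117 + 4*(-9 + 5)) = -276*(117 + 4*(-4)) = -276*(117 - 16) = -276*101 = -27876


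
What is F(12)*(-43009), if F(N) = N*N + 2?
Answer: -6279314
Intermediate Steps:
F(N) = 2 + N**2 (F(N) = N**2 + 2 = 2 + N**2)
F(12)*(-43009) = (2 + 12**2)*(-43009) = (2 + 144)*(-43009) = 146*(-43009) = -6279314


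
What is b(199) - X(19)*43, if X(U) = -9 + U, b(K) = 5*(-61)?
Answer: -735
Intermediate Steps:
b(K) = -305
b(199) - X(19)*43 = -305 - (-9 + 19)*43 = -305 - 10*43 = -305 - 1*430 = -305 - 430 = -735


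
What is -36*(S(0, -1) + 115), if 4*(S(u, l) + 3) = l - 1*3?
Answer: -3996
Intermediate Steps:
S(u, l) = -15/4 + l/4 (S(u, l) = -3 + (l - 1*3)/4 = -3 + (l - 3)/4 = -3 + (-3 + l)/4 = -3 + (-¾ + l/4) = -15/4 + l/4)
-36*(S(0, -1) + 115) = -36*((-15/4 + (¼)*(-1)) + 115) = -36*((-15/4 - ¼) + 115) = -36*(-4 + 115) = -36*111 = -3996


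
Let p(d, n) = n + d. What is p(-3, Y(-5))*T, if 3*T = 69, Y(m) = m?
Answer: -184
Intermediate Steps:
T = 23 (T = (⅓)*69 = 23)
p(d, n) = d + n
p(-3, Y(-5))*T = (-3 - 5)*23 = -8*23 = -184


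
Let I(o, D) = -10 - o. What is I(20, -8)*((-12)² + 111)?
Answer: -7650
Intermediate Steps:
I(20, -8)*((-12)² + 111) = (-10 - 1*20)*((-12)² + 111) = (-10 - 20)*(144 + 111) = -30*255 = -7650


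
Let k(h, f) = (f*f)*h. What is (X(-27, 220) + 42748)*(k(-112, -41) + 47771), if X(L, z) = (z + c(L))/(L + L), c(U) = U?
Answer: -324304267699/54 ≈ -6.0056e+9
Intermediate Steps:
k(h, f) = h*f**2 (k(h, f) = f**2*h = h*f**2)
X(L, z) = (L + z)/(2*L) (X(L, z) = (z + L)/(L + L) = (L + z)/((2*L)) = (L + z)*(1/(2*L)) = (L + z)/(2*L))
(X(-27, 220) + 42748)*(k(-112, -41) + 47771) = ((1/2)*(-27 + 220)/(-27) + 42748)*(-112*(-41)**2 + 47771) = ((1/2)*(-1/27)*193 + 42748)*(-112*1681 + 47771) = (-193/54 + 42748)*(-188272 + 47771) = (2308199/54)*(-140501) = -324304267699/54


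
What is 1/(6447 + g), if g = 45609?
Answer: 1/52056 ≈ 1.9210e-5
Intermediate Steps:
1/(6447 + g) = 1/(6447 + 45609) = 1/52056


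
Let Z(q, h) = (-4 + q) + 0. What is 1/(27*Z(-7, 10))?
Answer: -1/297 ≈ -0.0033670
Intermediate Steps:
Z(q, h) = -4 + q
1/(27*Z(-7, 10)) = 1/(27*(-4 - 7)) = 1/(27*(-11)) = 1/(-297) = -1/297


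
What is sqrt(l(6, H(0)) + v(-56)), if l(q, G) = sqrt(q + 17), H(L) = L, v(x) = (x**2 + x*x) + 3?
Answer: sqrt(6275 + sqrt(23)) ≈ 79.245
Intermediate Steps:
v(x) = 3 + 2*x**2 (v(x) = (x**2 + x**2) + 3 = 2*x**2 + 3 = 3 + 2*x**2)
l(q, G) = sqrt(17 + q)
sqrt(l(6, H(0)) + v(-56)) = sqrt(sqrt(17 + 6) + (3 + 2*(-56)**2)) = sqrt(sqrt(23) + (3 + 2*3136)) = sqrt(sqrt(23) + (3 + 6272)) = sqrt(sqrt(23) + 6275) = sqrt(6275 + sqrt(23))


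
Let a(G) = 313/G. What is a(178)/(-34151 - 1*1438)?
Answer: -313/6334842 ≈ -4.9409e-5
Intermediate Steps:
a(178)/(-34151 - 1*1438) = (313/178)/(-34151 - 1*1438) = (313*(1/178))/(-34151 - 1438) = (313/178)/(-35589) = (313/178)*(-1/35589) = -313/6334842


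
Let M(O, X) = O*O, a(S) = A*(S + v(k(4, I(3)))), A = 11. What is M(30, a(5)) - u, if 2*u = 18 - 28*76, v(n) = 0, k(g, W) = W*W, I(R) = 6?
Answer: 1955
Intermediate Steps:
k(g, W) = W²
a(S) = 11*S (a(S) = 11*(S + 0) = 11*S)
M(O, X) = O²
u = -1055 (u = (18 - 28*76)/2 = (18 - 2128)/2 = (½)*(-2110) = -1055)
M(30, a(5)) - u = 30² - 1*(-1055) = 900 + 1055 = 1955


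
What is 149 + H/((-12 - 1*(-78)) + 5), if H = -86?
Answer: 10493/71 ≈ 147.79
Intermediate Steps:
149 + H/((-12 - 1*(-78)) + 5) = 149 - 86/((-12 - 1*(-78)) + 5) = 149 - 86/((-12 + 78) + 5) = 149 - 86/(66 + 5) = 149 - 86/71 = 10493/71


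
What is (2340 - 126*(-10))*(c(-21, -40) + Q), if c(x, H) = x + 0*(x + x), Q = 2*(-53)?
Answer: -457200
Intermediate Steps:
Q = -106
c(x, H) = x (c(x, H) = x + 0*(2*x) = x + 0 = x)
(2340 - 126*(-10))*(c(-21, -40) + Q) = (2340 - 126*(-10))*(-21 - 106) = (2340 + 1260)*(-127) = 3600*(-127) = -457200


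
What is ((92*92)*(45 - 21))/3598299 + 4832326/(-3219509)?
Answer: -5578051877750/3861585338397 ≈ -1.4445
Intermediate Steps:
((92*92)*(45 - 21))/3598299 + 4832326/(-3219509) = (8464*24)*(1/3598299) + 4832326*(-1/3219509) = 203136*(1/3598299) - 4832326/3219509 = 67712/1199433 - 4832326/3219509 = -5578051877750/3861585338397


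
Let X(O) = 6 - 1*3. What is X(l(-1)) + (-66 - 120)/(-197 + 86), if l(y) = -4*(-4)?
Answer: 173/37 ≈ 4.6757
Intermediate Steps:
l(y) = 16
X(O) = 3 (X(O) = 6 - 3 = 3)
X(l(-1)) + (-66 - 120)/(-197 + 86) = 3 + (-66 - 120)/(-197 + 86) = 3 - 186/(-111) = 3 - 186*(-1/111) = 3 + 62/37 = 173/37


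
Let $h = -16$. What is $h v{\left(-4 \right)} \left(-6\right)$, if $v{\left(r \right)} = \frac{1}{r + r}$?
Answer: $-12$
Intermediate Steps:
$v{\left(r \right)} = \frac{1}{2 r}$
$h v{\left(-4 \right)} \left(-6\right) = - 16 \frac{1}{2 \left(-4\right)} \left(-6\right) = - 16 \cdot \frac{1}{2} \left(- \frac{1}{4}\right) \left(-6\right) = \left(-16\right) \left(- \frac{1}{8}\right) \left(-6\right) = 2 \left(-6\right) = -12$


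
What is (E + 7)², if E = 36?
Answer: 1849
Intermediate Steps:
(E + 7)² = (36 + 7)² = 43² = 1849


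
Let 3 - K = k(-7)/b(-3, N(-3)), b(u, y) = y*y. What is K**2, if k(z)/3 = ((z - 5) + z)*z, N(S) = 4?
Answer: 123201/256 ≈ 481.25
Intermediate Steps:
b(u, y) = y**2
k(z) = 3*z*(-5 + 2*z) (k(z) = 3*(((z - 5) + z)*z) = 3*(((-5 + z) + z)*z) = 3*((-5 + 2*z)*z) = 3*(z*(-5 + 2*z)) = 3*z*(-5 + 2*z))
K = -351/16 (K = 3 - 3*(-7)*(-5 + 2*(-7))/(4**2) = 3 - 3*(-7)*(-5 - 14)/16 = 3 - 3*(-7)*(-19)/16 = 3 - 399/16 = -351/16 ≈ -21.938)
K**2 = (-351/16)**2 = 123201/256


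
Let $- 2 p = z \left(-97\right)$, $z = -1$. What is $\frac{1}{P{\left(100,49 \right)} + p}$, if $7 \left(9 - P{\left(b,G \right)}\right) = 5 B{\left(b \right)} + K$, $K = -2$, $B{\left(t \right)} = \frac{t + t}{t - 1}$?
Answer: $- \frac{1386}{56351} \approx -0.024596$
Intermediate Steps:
$B{\left(t \right)} = \frac{2 t}{-1 + t}$
$P{\left(b,G \right)} = \frac{65}{7} - \frac{10 b}{7 \left(-1 + b\right)}$ ($P{\left(b,G \right)} = 9 - \frac{5 \frac{2 b}{-1 + b} - 2}{7} = 9 - \frac{\frac{10 b}{-1 + b} - 2}{7} = 9 - \frac{-2 + \frac{10 b}{-1 + b}}{7} = 9 - \left(- \frac{2}{7} + \frac{10 b}{7 \left(-1 + b\right)}\right) = \frac{65}{7} - \frac{10 b}{7 \left(-1 + b\right)}$)
$p = - \frac{97}{2}$ ($p = - \frac{\left(-1\right) \left(-97\right)}{2} = \left(- \frac{1}{2}\right) 97 = - \frac{97}{2} \approx -48.5$)
$\frac{1}{P{\left(100,49 \right)} + p} = \frac{1}{\frac{5 \left(-13 + 11 \cdot 100\right)}{7 \left(-1 + 100\right)} - \frac{97}{2}} = \frac{1}{\frac{5 \left(-13 + 1100\right)}{7 \cdot 99} - \frac{97}{2}} = \frac{1}{\frac{5}{7} \cdot \frac{1}{99} \cdot 1087 - \frac{97}{2}} = \frac{1}{\frac{5435}{693} - \frac{97}{2}} = \frac{1}{- \frac{56351}{1386}} = - \frac{1386}{56351}$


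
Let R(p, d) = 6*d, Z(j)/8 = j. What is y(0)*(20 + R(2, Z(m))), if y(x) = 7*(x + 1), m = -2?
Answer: -532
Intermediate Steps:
Z(j) = 8*j
y(x) = 7 + 7*x (y(x) = 7*(1 + x) = 7 + 7*x)
y(0)*(20 + R(2, Z(m))) = (7 + 7*0)*(20 + 6*(8*(-2))) = (7 + 0)*(20 + 6*(-16)) = 7*(20 - 96) = 7*(-76) = -532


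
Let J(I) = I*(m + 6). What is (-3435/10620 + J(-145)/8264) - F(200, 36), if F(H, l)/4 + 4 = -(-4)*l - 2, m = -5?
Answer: -807924635/1462728 ≈ -552.34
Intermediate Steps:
J(I) = I (J(I) = I*(-5 + 6) = I*1 = I)
F(H, l) = -24 + 16*l (F(H, l) = -16 + 4*(-(-4)*l - 2) = -16 + 4*(4*l - 2) = -16 + 4*(-2 + 4*l) = -16 + (-8 + 16*l) = -24 + 16*l)
(-3435/10620 + J(-145)/8264) - F(200, 36) = (-3435/10620 - 145/8264) - (-24 + 16*36) = (-3435*1/10620 - 145*1/8264) - (-24 + 576) = (-229/708 - 145/8264) - 1*552 = -498779/1462728 - 552 = -807924635/1462728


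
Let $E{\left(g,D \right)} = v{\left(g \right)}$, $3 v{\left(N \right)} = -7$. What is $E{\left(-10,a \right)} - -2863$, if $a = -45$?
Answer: $\frac{8582}{3} \approx 2860.7$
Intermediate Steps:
$v{\left(N \right)} = - \frac{7}{3}$ ($v{\left(N \right)} = \frac{1}{3} \left(-7\right) = - \frac{7}{3}$)
$E{\left(g,D \right)} = - \frac{7}{3}$
$E{\left(-10,a \right)} - -2863 = - \frac{7}{3} - -2863 = - \frac{7}{3} + 2863 = \frac{8582}{3}$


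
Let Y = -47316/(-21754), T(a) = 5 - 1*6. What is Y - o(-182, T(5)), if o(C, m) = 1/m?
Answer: 34535/10877 ≈ 3.1750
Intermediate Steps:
T(a) = -1 (T(a) = 5 - 6 = -1)
Y = 23658/10877 (Y = -47316*(-1/21754) = 23658/10877 ≈ 2.1750)
Y - o(-182, T(5)) = 23658/10877 - 1/(-1) = 23658/10877 - 1*(-1) = 23658/10877 + 1 = 34535/10877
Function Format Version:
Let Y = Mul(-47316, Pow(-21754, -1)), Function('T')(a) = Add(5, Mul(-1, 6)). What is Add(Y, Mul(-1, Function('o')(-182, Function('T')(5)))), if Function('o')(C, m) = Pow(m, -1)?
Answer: Rational(34535, 10877) ≈ 3.1750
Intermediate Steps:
Function('T')(a) = -1 (Function('T')(a) = Add(5, -6) = -1)
Y = Rational(23658, 10877) (Y = Mul(-47316, Rational(-1, 21754)) = Rational(23658, 10877) ≈ 2.1750)
Add(Y, Mul(-1, Function('o')(-182, Function('T')(5)))) = Add(Rational(23658, 10877), Mul(-1, Pow(-1, -1))) = Add(Rational(23658, 10877), Mul(-1, -1)) = Add(Rational(23658, 10877), 1) = Rational(34535, 10877)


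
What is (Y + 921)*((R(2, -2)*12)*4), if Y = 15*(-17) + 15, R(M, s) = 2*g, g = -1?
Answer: -65376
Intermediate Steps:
R(M, s) = -2 (R(M, s) = 2*(-1) = -2)
Y = -240 (Y = -255 + 15 = -240)
(Y + 921)*((R(2, -2)*12)*4) = (-240 + 921)*(-2*12*4) = 681*(-24*4) = 681*(-96) = -65376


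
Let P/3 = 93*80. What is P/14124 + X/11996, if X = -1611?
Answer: 20416413/14119292 ≈ 1.4460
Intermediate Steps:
P = 22320 (P = 3*(93*80) = 3*7440 = 22320)
P/14124 + X/11996 = 22320/14124 - 1611/11996 = 22320*(1/14124) - 1611*1/11996 = 1860/1177 - 1611/11996 = 20416413/14119292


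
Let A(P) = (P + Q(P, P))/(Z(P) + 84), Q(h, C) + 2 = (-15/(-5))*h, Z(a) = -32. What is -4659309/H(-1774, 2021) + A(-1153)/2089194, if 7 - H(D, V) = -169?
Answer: -21090767582219/796679312 ≈ -26473.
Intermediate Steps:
H(D, V) = 176 (H(D, V) = 7 - 1*(-169) = 7 + 169 = 176)
Q(h, C) = -2 + 3*h (Q(h, C) = -2 + (-15/(-5))*h = -2 + (-15*(-⅕))*h = -2 + 3*h)
A(P) = -1/26 + P/13 (A(P) = (P + (-2 + 3*P))/(-32 + 84) = (-2 + 4*P)/52 = (-2 + 4*P)*(1/52) = -1/26 + P/13)
-4659309/H(-1774, 2021) + A(-1153)/2089194 = -4659309/176 + (-1/26 + (1/13)*(-1153))/2089194 = -4659309*1/176 + (-1/26 - 1153/13)*(1/2089194) = -4659309/176 - 2307/26*1/2089194 = -4659309/176 - 769/18106348 = -21090767582219/796679312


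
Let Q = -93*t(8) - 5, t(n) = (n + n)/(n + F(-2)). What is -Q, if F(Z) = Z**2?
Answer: 129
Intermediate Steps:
t(n) = 2*n/(4 + n) (t(n) = (n + n)/(n + (-2)**2) = (2*n)/(n + 4) = (2*n)/(4 + n) = 2*n/(4 + n))
Q = -129 (Q = -186*8/(4 + 8) - 5 = -186*8/12 - 5 = -93*4/3 - 5 = -124 - 5 = -129)
-Q = -1*(-129) = 129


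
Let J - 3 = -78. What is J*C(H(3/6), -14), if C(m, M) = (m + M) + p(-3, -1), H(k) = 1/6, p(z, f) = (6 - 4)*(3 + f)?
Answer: 1475/2 ≈ 737.50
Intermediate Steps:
p(z, f) = 6 + 2*f (p(z, f) = 2*(3 + f) = 6 + 2*f)
H(k) = ⅙
J = -75 (J = 3 - 78 = -75)
C(m, M) = 4 + M + m (C(m, M) = (m + M) + (6 + 2*(-1)) = (M + m) + (6 - 2) = (M + m) + 4 = 4 + M + m)
J*C(H(3/6), -14) = -75*(4 - 14 + ⅙) = -75*(-59/6) = 1475/2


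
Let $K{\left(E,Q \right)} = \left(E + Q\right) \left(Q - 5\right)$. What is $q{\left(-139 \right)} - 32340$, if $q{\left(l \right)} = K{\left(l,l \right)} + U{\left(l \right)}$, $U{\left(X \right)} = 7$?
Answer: $7699$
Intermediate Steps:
$K{\left(E,Q \right)} = \left(-5 + Q\right) \left(E + Q\right)$ ($K{\left(E,Q \right)} = \left(E + Q\right) \left(-5 + Q\right) = \left(-5 + Q\right) \left(E + Q\right)$)
$q{\left(l \right)} = 7 - 10 l + 2 l^{2}$ ($q{\left(l \right)} = \left(l^{2} - 5 l - 5 l + l l\right) + 7 = \left(l^{2} - 5 l - 5 l + l^{2}\right) + 7 = \left(- 10 l + 2 l^{2}\right) + 7 = 7 - 10 l + 2 l^{2}$)
$q{\left(-139 \right)} - 32340 = \left(7 - -1390 + 2 \left(-139\right)^{2}\right) - 32340 = \left(7 + 1390 + 2 \cdot 19321\right) - 32340 = \left(7 + 1390 + 38642\right) - 32340 = 40039 - 32340 = 7699$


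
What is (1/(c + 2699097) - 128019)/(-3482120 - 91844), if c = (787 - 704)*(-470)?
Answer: 85135419413/2376763793717 ≈ 0.035820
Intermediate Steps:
c = -39010 (c = 83*(-470) = -39010)
(1/(c + 2699097) - 128019)/(-3482120 - 91844) = (1/(-39010 + 2699097) - 128019)/(-3482120 - 91844) = (1/2660087 - 128019)/(-3573964) = (1/2660087 - 128019)*(-1/3573964) = -340541677652/2660087*(-1/3573964) = 85135419413/2376763793717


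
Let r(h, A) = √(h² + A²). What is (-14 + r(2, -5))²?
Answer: (14 - √29)² ≈ 74.215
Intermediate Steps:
r(h, A) = √(A² + h²)
(-14 + r(2, -5))² = (-14 + √((-5)² + 2²))² = (-14 + √(25 + 4))² = (-14 + √29)²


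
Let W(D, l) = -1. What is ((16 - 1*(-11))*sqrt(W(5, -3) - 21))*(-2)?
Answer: -54*I*sqrt(22) ≈ -253.28*I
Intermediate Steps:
((16 - 1*(-11))*sqrt(W(5, -3) - 21))*(-2) = ((16 - 1*(-11))*sqrt(-1 - 21))*(-2) = ((16 + 11)*sqrt(-22))*(-2) = (27*(I*sqrt(22)))*(-2) = (27*I*sqrt(22))*(-2) = -54*I*sqrt(22)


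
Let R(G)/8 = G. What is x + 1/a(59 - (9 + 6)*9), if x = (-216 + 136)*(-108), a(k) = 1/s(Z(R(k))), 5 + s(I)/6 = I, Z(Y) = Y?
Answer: 4962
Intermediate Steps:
R(G) = 8*G
s(I) = -30 + 6*I
a(k) = 1/(-30 + 48*k) (a(k) = 1/(-30 + 6*(8*k)) = 1/(-30 + 48*k))
x = 8640 (x = -80*(-108) = 8640)
x + 1/a(59 - (9 + 6)*9) = 8640 + 1/(1/(6*(-5 + 8*(59 - (9 + 6)*9)))) = 8640 + 1/(1/(6*(-5 + 8*(59 - 15*9)))) = 8640 + 1/(1/(6*(-5 + 8*(59 - 1*135)))) = 8640 + 1/(1/(6*(-5 + 8*(59 - 135)))) = 8640 + 1/(1/(6*(-5 + 8*(-76)))) = 8640 + 1/(1/(6*(-5 - 608))) = 8640 + 1/((1/6)/(-613)) = 8640 + 1/((1/6)*(-1/613)) = 8640 + 1/(-1/3678) = 8640 - 3678 = 4962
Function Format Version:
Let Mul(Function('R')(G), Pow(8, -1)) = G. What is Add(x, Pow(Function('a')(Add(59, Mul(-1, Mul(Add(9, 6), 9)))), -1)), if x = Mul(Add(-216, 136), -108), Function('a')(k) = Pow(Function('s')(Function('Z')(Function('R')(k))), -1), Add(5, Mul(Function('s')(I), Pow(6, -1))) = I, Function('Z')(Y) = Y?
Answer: 4962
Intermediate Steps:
Function('R')(G) = Mul(8, G)
Function('s')(I) = Add(-30, Mul(6, I))
Function('a')(k) = Pow(Add(-30, Mul(48, k)), -1) (Function('a')(k) = Pow(Add(-30, Mul(6, Mul(8, k))), -1) = Pow(Add(-30, Mul(48, k)), -1))
x = 8640 (x = Mul(-80, -108) = 8640)
Add(x, Pow(Function('a')(Add(59, Mul(-1, Mul(Add(9, 6), 9)))), -1)) = Add(8640, Pow(Mul(Rational(1, 6), Pow(Add(-5, Mul(8, Add(59, Mul(-1, Mul(Add(9, 6), 9))))), -1)), -1)) = Add(8640, Pow(Mul(Rational(1, 6), Pow(Add(-5, Mul(8, Add(59, Mul(-1, Mul(15, 9))))), -1)), -1)) = Add(8640, Pow(Mul(Rational(1, 6), Pow(Add(-5, Mul(8, Add(59, Mul(-1, 135)))), -1)), -1)) = Add(8640, Pow(Mul(Rational(1, 6), Pow(Add(-5, Mul(8, Add(59, -135))), -1)), -1)) = Add(8640, Pow(Mul(Rational(1, 6), Pow(Add(-5, Mul(8, -76)), -1)), -1)) = Add(8640, Pow(Mul(Rational(1, 6), Pow(Add(-5, -608), -1)), -1)) = Add(8640, Pow(Mul(Rational(1, 6), Pow(-613, -1)), -1)) = Add(8640, Pow(Mul(Rational(1, 6), Rational(-1, 613)), -1)) = Add(8640, Pow(Rational(-1, 3678), -1)) = Add(8640, -3678) = 4962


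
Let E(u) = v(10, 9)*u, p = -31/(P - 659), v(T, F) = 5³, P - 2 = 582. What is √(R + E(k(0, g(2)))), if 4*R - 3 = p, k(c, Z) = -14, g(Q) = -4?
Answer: I*√393558/15 ≈ 41.823*I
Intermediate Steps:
P = 584 (P = 2 + 582 = 584)
v(T, F) = 125
p = 31/75 (p = -31/(584 - 659) = -31/(-75) = -1/75*(-31) = 31/75 ≈ 0.41333)
E(u) = 125*u
R = 64/75 (R = ¾ + (¼)*(31/75) = ¾ + 31/300 = 64/75 ≈ 0.85333)
√(R + E(k(0, g(2)))) = √(64/75 + 125*(-14)) = √(64/75 - 1750) = √(-131186/75) = I*√393558/15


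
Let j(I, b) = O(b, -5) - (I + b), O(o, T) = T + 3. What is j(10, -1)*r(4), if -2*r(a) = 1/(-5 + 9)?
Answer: 11/8 ≈ 1.3750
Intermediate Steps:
O(o, T) = 3 + T
r(a) = -⅛ (r(a) = -1/(2*(-5 + 9)) = -½/4 = -½*¼ = -⅛)
j(I, b) = -2 - I - b (j(I, b) = (3 - 5) - (I + b) = -2 + (-I - b) = -2 - I - b)
j(10, -1)*r(4) = (-2 - 1*10 - 1*(-1))*(-⅛) = (-2 - 10 + 1)*(-⅛) = -11*(-⅛) = 11/8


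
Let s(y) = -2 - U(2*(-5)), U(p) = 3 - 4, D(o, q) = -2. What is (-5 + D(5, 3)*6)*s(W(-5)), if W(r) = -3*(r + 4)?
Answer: 17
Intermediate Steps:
U(p) = -1
W(r) = -12 - 3*r (W(r) = -3*(4 + r) = -12 - 3*r)
s(y) = -1 (s(y) = -2 - 1*(-1) = -2 + 1 = -1)
(-5 + D(5, 3)*6)*s(W(-5)) = (-5 - 2*6)*(-1) = (-5 - 12)*(-1) = -17*(-1) = 17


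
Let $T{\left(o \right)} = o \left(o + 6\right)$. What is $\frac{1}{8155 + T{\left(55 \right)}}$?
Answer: $\frac{1}{11510} \approx 8.6881 \cdot 10^{-5}$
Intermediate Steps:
$T{\left(o \right)} = o \left(6 + o\right)$
$\frac{1}{8155 + T{\left(55 \right)}} = \frac{1}{8155 + 55 \left(6 + 55\right)} = \frac{1}{8155 + 55 \cdot 61} = \frac{1}{8155 + 3355} = \frac{1}{11510}$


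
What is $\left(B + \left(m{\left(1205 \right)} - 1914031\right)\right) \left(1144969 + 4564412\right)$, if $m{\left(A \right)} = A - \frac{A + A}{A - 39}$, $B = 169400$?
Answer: $- \frac{5803120831639503}{583} \approx -9.9539 \cdot 10^{12}$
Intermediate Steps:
$m{\left(A \right)} = A - \frac{2 A}{-39 + A}$
$\left(B + \left(m{\left(1205 \right)} - 1914031\right)\right) \left(1144969 + 4564412\right) = \left(169400 - \left(1914031 - \frac{1205 \left(-41 + 1205\right)}{-39 + 1205}\right)\right) \left(1144969 + 4564412\right) = \left(169400 - \left(1914031 - 1205 \cdot \frac{1}{1166} \cdot 1164\right)\right) 5709381 = \left(169400 - \left(1914031 - \frac{701310}{583}\right)\right) 5709381 = \left(169400 + \left(\frac{701310}{583} - 1914031\right)\right) 5709381 = \left(169400 - \frac{1115178763}{583}\right) 5709381 = \left(- \frac{1016418563}{583}\right) 5709381 = - \frac{5803120831639503}{583}$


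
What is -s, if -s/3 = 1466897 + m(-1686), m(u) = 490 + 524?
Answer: 4403733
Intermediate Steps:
m(u) = 1014
s = -4403733 (s = -3*(1466897 + 1014) = -3*1467911 = -4403733)
-s = -1*(-4403733) = 4403733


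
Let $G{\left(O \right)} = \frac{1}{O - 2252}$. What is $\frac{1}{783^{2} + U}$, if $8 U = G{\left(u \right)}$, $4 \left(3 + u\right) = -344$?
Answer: $\frac{18728}{11481930791} \approx 1.6311 \cdot 10^{-6}$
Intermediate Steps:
$u = -89$ ($u = -3 + \frac{1}{4} \left(-344\right) = -3 - 86 = -89$)
$G{\left(O \right)} = \frac{1}{-2252 + O}$
$U = - \frac{1}{18728}$ ($U = \frac{1}{8 \left(-2252 - 89\right)} = \frac{1}{8 \left(-2341\right)} = \frac{1}{8} \left(- \frac{1}{2341}\right) = - \frac{1}{18728} \approx -5.3396 \cdot 10^{-5}$)
$\frac{1}{783^{2} + U} = \frac{1}{783^{2} - \frac{1}{18728}} = \frac{1}{613089 - \frac{1}{18728}} = \frac{1}{\frac{11481930791}{18728}} = \frac{18728}{11481930791}$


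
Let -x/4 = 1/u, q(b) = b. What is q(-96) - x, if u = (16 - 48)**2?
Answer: -24575/256 ≈ -95.996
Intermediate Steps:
u = 1024 (u = (-32)**2 = 1024)
x = -1/256 (x = -4/1024 = -4*1/1024 = -1/256 ≈ -0.0039063)
q(-96) - x = -96 - 1*(-1/256) = -96 + 1/256 = -24575/256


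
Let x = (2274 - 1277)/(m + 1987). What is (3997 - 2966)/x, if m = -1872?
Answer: 118565/997 ≈ 118.92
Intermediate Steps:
x = 997/115 (x = (2274 - 1277)/(-1872 + 1987) = 997/115 ≈ 8.6696)
(3997 - 2966)/x = (3997 - 2966)/(997/115) = 1031*(115/997) = 118565/997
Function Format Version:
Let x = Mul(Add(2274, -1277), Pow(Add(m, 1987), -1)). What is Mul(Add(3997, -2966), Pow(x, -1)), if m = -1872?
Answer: Rational(118565, 997) ≈ 118.92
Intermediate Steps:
x = Rational(997, 115) (x = Mul(Add(2274, -1277), Pow(Add(-1872, 1987), -1)) = Mul(997, Pow(115, -1)) = Mul(997, Rational(1, 115)) = Rational(997, 115) ≈ 8.6696)
Mul(Add(3997, -2966), Pow(x, -1)) = Mul(Add(3997, -2966), Pow(Rational(997, 115), -1)) = Mul(1031, Rational(115, 997)) = Rational(118565, 997)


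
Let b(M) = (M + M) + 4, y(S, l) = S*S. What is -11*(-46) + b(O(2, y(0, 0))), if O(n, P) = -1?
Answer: 508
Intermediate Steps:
y(S, l) = S**2
b(M) = 4 + 2*M (b(M) = 2*M + 4 = 4 + 2*M)
-11*(-46) + b(O(2, y(0, 0))) = -11*(-46) + (4 + 2*(-1)) = 506 + (4 - 2) = 506 + 2 = 508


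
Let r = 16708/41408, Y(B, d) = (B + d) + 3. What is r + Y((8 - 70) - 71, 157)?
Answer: 283681/10352 ≈ 27.404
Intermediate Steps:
Y(B, d) = 3 + B + d
r = 4177/10352 (r = 16708*(1/41408) = 4177/10352 ≈ 0.40350)
r + Y((8 - 70) - 71, 157) = 4177/10352 + (3 + ((8 - 70) - 71) + 157) = 4177/10352 + (3 + (-62 - 71) + 157) = 4177/10352 + (3 - 133 + 157) = 4177/10352 + 27 = 283681/10352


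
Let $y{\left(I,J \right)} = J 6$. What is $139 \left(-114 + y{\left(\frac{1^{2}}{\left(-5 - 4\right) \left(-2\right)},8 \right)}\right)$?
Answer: $-9174$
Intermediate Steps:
$y{\left(I,J \right)} = 6 J$
$139 \left(-114 + y{\left(\frac{1^{2}}{\left(-5 - 4\right) \left(-2\right)},8 \right)}\right) = 139 \left(-114 + 6 \cdot 8\right) = 139 \left(-114 + 48\right) = 139 \left(-66\right) = -9174$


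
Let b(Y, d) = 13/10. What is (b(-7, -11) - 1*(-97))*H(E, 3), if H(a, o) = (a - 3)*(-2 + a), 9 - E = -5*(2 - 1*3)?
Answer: 983/5 ≈ 196.60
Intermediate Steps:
b(Y, d) = 13/10 (b(Y, d) = 13*(⅒) = 13/10)
E = 4 (E = 9 - (-5)*(2 - 1*3) = 9 - (-5)*(2 - 3) = 9 - (-5)*(-1) = 9 - 1*5 = 9 - 5 = 4)
H(a, o) = (-3 + a)*(-2 + a)
(b(-7, -11) - 1*(-97))*H(E, 3) = (13/10 - 1*(-97))*(6 + 4² - 5*4) = (13/10 + 97)*(6 + 16 - 20) = (983/10)*2 = 983/5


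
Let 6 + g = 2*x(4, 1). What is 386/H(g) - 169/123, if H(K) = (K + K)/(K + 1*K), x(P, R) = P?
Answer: 47309/123 ≈ 384.63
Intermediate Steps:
g = 2 (g = -6 + 2*4 = -6 + 8 = 2)
H(K) = 1 (H(K) = (2*K)/(K + K) = (2*K)/((2*K)) = (2*K)*(1/(2*K)) = 1)
386/H(g) - 169/123 = 386/1 - 169/123 = 386*1 - 169*1/123 = 386 - 169/123 = 47309/123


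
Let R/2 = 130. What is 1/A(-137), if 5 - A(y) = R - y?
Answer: -1/392 ≈ -0.0025510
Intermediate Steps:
R = 260 (R = 2*130 = 260)
A(y) = -255 + y (A(y) = 5 - (260 - y) = 5 + (-260 + y) = -255 + y)
1/A(-137) = 1/(-255 - 137) = 1/(-392) = -1/392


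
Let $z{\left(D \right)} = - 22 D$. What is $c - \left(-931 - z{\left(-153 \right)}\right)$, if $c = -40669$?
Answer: $-36372$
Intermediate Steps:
$c - \left(-931 - z{\left(-153 \right)}\right) = -40669 - \left(-931 - \left(-22\right) \left(-153\right)\right) = -40669 - \left(-931 - 3366\right) = -40669 - -4297 = -40669 + 4297 = -36372$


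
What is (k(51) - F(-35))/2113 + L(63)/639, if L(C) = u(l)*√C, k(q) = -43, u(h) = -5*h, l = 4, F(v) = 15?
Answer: -58/2113 - 20*√7/213 ≈ -0.27588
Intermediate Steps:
L(C) = -20*√C (L(C) = (-5*4)*√C = -20*√C)
(k(51) - F(-35))/2113 + L(63)/639 = (-43 - 1*15)/2113 - 60*√7/639 = (-43 - 15)*(1/2113) - 60*√7*(1/639) = -58*1/2113 - 60*√7*(1/639) = -58/2113 - 20*√7/213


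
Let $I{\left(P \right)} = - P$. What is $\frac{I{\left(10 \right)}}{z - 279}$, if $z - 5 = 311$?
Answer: $- \frac{10}{37} \approx -0.27027$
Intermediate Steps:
$z = 316$ ($z = 5 + 311 = 316$)
$\frac{I{\left(10 \right)}}{z - 279} = \frac{\left(-1\right) 10}{316 - 279} = - \frac{10}{37}$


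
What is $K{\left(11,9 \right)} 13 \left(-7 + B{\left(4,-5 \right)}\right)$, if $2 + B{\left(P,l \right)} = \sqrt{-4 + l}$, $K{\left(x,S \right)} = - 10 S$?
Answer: $10530 - 3510 i \approx 10530.0 - 3510.0 i$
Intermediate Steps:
$B{\left(P,l \right)} = -2 + \sqrt{-4 + l}$
$K{\left(11,9 \right)} 13 \left(-7 + B{\left(4,-5 \right)}\right) = \left(-10\right) 9 \cdot 13 \left(-7 - \left(2 - \sqrt{-4 - 5}\right)\right) = - 90 \cdot 13 \left(-7 - \left(2 - \sqrt{-9}\right)\right) = - 90 \cdot 13 \left(-7 - \left(2 - 3 i\right)\right) = - 90 \cdot 13 \left(-9 + 3 i\right) = - 90 \left(-117 + 39 i\right) = 10530 - 3510 i$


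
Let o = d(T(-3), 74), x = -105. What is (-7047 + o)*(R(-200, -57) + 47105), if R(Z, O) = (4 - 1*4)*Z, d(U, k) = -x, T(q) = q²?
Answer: -327002910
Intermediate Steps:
d(U, k) = 105 (d(U, k) = -1*(-105) = 105)
R(Z, O) = 0 (R(Z, O) = (4 - 4)*Z = 0*Z = 0)
o = 105
(-7047 + o)*(R(-200, -57) + 47105) = (-7047 + 105)*(0 + 47105) = -6942*47105 = -327002910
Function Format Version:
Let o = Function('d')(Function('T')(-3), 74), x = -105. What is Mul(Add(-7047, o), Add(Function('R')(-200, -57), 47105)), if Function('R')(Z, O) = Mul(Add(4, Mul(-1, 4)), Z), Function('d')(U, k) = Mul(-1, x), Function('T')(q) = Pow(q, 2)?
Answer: -327002910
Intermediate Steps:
Function('d')(U, k) = 105 (Function('d')(U, k) = Mul(-1, -105) = 105)
Function('R')(Z, O) = 0 (Function('R')(Z, O) = Mul(Add(4, -4), Z) = Mul(0, Z) = 0)
o = 105
Mul(Add(-7047, o), Add(Function('R')(-200, -57), 47105)) = Mul(Add(-7047, 105), Add(0, 47105)) = Mul(-6942, 47105) = -327002910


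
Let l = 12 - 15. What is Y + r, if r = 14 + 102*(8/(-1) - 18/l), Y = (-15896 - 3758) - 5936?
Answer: -25780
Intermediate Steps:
l = -3
Y = -25590 (Y = -19654 - 5936 = -25590)
r = -190 (r = 14 + 102*(8/(-1) - 18/(-3)) = 14 + 102*(8*(-1) - 18*(-1/3)) = 14 + 102*(-8 + 6) = 14 + 102*(-2) = 14 - 204 = -190)
Y + r = -25590 - 190 = -25780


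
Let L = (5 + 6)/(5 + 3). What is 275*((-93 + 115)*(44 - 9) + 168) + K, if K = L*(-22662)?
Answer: 907159/4 ≈ 2.2679e+5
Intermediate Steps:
L = 11/8 ≈ 1.3750
K = -124641/4 (K = (11/8)*(-22662) = -124641/4 ≈ -31160.)
275*((-93 + 115)*(44 - 9) + 168) + K = 275*((-93 + 115)*(44 - 9) + 168) - 124641/4 = 275*(22*35 + 168) - 124641/4 = 275*(770 + 168) - 124641/4 = 275*938 - 124641/4 = 257950 - 124641/4 = 907159/4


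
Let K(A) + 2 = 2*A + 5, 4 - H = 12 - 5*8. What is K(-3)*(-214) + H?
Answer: 674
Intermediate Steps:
H = 32 (H = 4 - (12 - 5*8) = 4 - (12 - 40) = 4 - 1*(-28) = 4 + 28 = 32)
K(A) = 3 + 2*A (K(A) = -2 + (2*A + 5) = -2 + (5 + 2*A) = 3 + 2*A)
K(-3)*(-214) + H = (3 + 2*(-3))*(-214) + 32 = (3 - 6)*(-214) + 32 = -3*(-214) + 32 = 642 + 32 = 674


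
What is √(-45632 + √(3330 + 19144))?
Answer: √(-45632 + √22474) ≈ 213.27*I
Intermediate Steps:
√(-45632 + √(3330 + 19144)) = √(-45632 + √22474)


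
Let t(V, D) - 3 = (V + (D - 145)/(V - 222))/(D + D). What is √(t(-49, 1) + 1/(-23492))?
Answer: I*√215158123981255/3183166 ≈ 4.6081*I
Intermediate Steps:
t(V, D) = 3 + (V + (-145 + D)/(-222 + V))/(2*D) (t(V, D) = 3 + (V + (D - 145)/(V - 222))/(D + D) = 3 + (V + (-145 + D)/(-222 + V))/((2*D)) = 3 + (V + (-145 + D)/(-222 + V))*(1/(2*D)) = 3 + (V + (-145 + D)/(-222 + V))/(2*D))
√(t(-49, 1) + 1/(-23492)) = √((½)*(-145 + (-49)² - 1331*1 - 222*(-49) + 6*1*(-49))/(1*(-222 - 49)) + 1/(-23492)) = √((½)*1*(-145 + 2401 - 1331 + 10878 - 294)/(-271) - 1/23492) = √((½)*1*(-1/271)*11509 - 1/23492) = √(-11509/542 - 1/23492) = √(-135184985/6366332) = I*√215158123981255/3183166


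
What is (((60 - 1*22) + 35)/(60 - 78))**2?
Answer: 5329/324 ≈ 16.448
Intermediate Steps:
(((60 - 1*22) + 35)/(60 - 78))**2 = (((60 - 22) + 35)/(-18))**2 = ((38 + 35)*(-1/18))**2 = (73*(-1/18))**2 = (-73/18)**2 = 5329/324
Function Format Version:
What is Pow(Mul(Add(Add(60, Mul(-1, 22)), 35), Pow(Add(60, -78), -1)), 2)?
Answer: Rational(5329, 324) ≈ 16.448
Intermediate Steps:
Pow(Mul(Add(Add(60, Mul(-1, 22)), 35), Pow(Add(60, -78), -1)), 2) = Pow(Mul(Add(Add(60, -22), 35), Pow(-18, -1)), 2) = Pow(Mul(Add(38, 35), Rational(-1, 18)), 2) = Pow(Mul(73, Rational(-1, 18)), 2) = Pow(Rational(-73, 18), 2) = Rational(5329, 324)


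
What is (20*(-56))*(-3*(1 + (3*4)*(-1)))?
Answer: -36960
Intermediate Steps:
(20*(-56))*(-3*(1 + (3*4)*(-1))) = -(-3360)*(1 + 12*(-1)) = -(-3360)*(1 - 12) = -(-3360)*(-11) = -1120*33 = -36960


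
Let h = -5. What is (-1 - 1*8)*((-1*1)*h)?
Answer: -45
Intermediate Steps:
(-1 - 1*8)*((-1*1)*h) = (-1 - 1*8)*(-1*1*(-5)) = (-1 - 8)*(-1*(-5)) = -9*5 = -45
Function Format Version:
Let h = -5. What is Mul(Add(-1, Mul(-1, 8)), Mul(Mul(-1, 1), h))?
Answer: -45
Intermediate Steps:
Mul(Add(-1, Mul(-1, 8)), Mul(Mul(-1, 1), h)) = Mul(Add(-1, Mul(-1, 8)), Mul(Mul(-1, 1), -5)) = Mul(Add(-1, -8), Mul(-1, -5)) = Mul(-9, 5) = -45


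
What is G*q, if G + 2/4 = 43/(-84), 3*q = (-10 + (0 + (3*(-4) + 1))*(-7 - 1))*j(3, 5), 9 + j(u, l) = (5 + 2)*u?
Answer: -2210/7 ≈ -315.71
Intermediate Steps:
j(u, l) = -9 + 7*u (j(u, l) = -9 + (5 + 2)*u = -9 + 7*u)
q = 312 (q = ((-10 + (0 + (3*(-4) + 1))*(-7 - 1))*(-9 + 7*3))/3 = ((-10 + (0 + (-12 + 1))*(-8))*(-9 + 21))/3 = ((-10 + (0 - 11)*(-8))*12)/3 = ((-10 - 11*(-8))*12)/3 = ((-10 + 88)*12)/3 = (78*12)/3 = (⅓)*936 = 312)
G = -85/84 (G = -½ + 43/(-84) = -½ + 43*(-1/84) = -½ - 43/84 = -85/84 ≈ -1.0119)
G*q = -85/84*312 = -2210/7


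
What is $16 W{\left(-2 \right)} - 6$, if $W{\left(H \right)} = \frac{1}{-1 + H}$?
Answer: $- \frac{34}{3} \approx -11.333$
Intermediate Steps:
$16 W{\left(-2 \right)} - 6 = \frac{16}{-1 - 2} - 6 = \frac{16}{-3} - 6 = 16 \left(- \frac{1}{3}\right) - 6 = - \frac{16}{3} - 6 = - \frac{34}{3}$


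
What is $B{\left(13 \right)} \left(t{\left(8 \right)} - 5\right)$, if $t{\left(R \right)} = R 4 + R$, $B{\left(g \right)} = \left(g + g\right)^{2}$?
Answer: $23660$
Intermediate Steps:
$B{\left(g \right)} = 4 g^{2}$ ($B{\left(g \right)} = \left(2 g\right)^{2} = 4 g^{2}$)
$t{\left(R \right)} = 5 R$ ($t{\left(R \right)} = 4 R + R = 5 R$)
$B{\left(13 \right)} \left(t{\left(8 \right)} - 5\right) = 4 \cdot 13^{2} \left(5 \cdot 8 - 5\right) = 4 \cdot 169 \left(40 - 5\right) = 676 \cdot 35 = 23660$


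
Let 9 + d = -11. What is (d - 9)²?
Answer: 841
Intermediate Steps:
d = -20 (d = -9 - 11 = -20)
(d - 9)² = (-20 - 9)² = (-29)² = 841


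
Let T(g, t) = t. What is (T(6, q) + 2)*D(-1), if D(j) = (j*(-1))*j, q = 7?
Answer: -9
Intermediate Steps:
D(j) = -j**2 (D(j) = (-j)*j = -j**2)
(T(6, q) + 2)*D(-1) = (7 + 2)*(-1*(-1)**2) = 9*(-1*1) = 9*(-1) = -9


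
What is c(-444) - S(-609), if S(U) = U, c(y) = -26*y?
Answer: 12153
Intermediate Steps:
c(-444) - S(-609) = -26*(-444) - 1*(-609) = 11544 + 609 = 12153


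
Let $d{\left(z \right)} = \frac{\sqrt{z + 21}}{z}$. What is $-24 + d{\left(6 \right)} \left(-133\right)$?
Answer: $-24 - \frac{133 \sqrt{3}}{2} \approx -139.18$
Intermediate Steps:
$d{\left(z \right)} = \frac{\sqrt{21 + z}}{z}$
$-24 + d{\left(6 \right)} \left(-133\right) = -24 + \frac{\sqrt{21 + 6}}{6} \left(-133\right) = -24 + \frac{\sqrt{27}}{6} \left(-133\right) = -24 + \frac{3 \sqrt{3}}{6} \left(-133\right) = -24 + \frac{\sqrt{3}}{2} \left(-133\right) = -24 - \frac{133 \sqrt{3}}{2}$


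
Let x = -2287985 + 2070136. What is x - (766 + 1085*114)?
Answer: -342305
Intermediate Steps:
x = -217849
x - (766 + 1085*114) = -217849 - (766 + 1085*114) = -217849 - (766 + 123690) = -217849 - 1*124456 = -217849 - 124456 = -342305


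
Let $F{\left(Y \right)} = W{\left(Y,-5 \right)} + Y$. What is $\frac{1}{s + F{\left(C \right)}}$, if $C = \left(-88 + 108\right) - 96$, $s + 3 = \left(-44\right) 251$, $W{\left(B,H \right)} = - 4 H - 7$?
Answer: $- \frac{1}{11110} \approx -9.0009 \cdot 10^{-5}$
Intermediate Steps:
$W{\left(B,H \right)} = -7 - 4 H$
$s = -11047$ ($s = -3 - 11044 = -11047$)
$C = -76$ ($C = 20 - 96 = -76$)
$F{\left(Y \right)} = 13 + Y$ ($F{\left(Y \right)} = \left(-7 - -20\right) + Y = \left(-7 + 20\right) + Y = 13 + Y$)
$\frac{1}{s + F{\left(C \right)}} = \frac{1}{-11047 + \left(13 - 76\right)} = \frac{1}{-11047 - 63} = \frac{1}{-11110} = - \frac{1}{11110}$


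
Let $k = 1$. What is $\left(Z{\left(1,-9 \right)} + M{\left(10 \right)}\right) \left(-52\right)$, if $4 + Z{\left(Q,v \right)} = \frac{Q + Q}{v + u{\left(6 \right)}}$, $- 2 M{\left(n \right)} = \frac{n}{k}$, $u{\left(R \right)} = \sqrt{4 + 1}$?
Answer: $\frac{9126}{19} + \frac{26 \sqrt{5}}{19} \approx 483.38$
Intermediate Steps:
$u{\left(R \right)} = \sqrt{5}$
$M{\left(n \right)} = - \frac{n}{2}$ ($M{\left(n \right)} = - \frac{n 1^{-1}}{2} = - \frac{n 1}{2} = - \frac{n}{2}$)
$Z{\left(Q,v \right)} = -4 + \frac{2 Q}{v + \sqrt{5}}$ ($Z{\left(Q,v \right)} = -4 + \frac{Q + Q}{v + \sqrt{5}} = -4 + \frac{2 Q}{v + \sqrt{5}}$)
$\left(Z{\left(1,-9 \right)} + M{\left(10 \right)}\right) \left(-52\right) = \left(\frac{2 \left(1 - -18 - 2 \sqrt{5}\right)}{-9 + \sqrt{5}} - 5\right) \left(-52\right) = \left(\frac{2 \left(1 + 18 - 2 \sqrt{5}\right)}{-9 + \sqrt{5}} - 5\right) \left(-52\right) = \left(\frac{2 \left(19 - 2 \sqrt{5}\right)}{-9 + \sqrt{5}} - 5\right) \left(-52\right) = \left(-5 + \frac{2 \left(19 - 2 \sqrt{5}\right)}{-9 + \sqrt{5}}\right) \left(-52\right) = 260 - \frac{104 \left(19 - 2 \sqrt{5}\right)}{-9 + \sqrt{5}}$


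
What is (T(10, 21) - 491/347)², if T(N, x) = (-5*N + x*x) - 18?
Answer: 16625523600/120409 ≈ 1.3808e+5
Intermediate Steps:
T(N, x) = -18 + x² - 5*N (T(N, x) = (-5*N + x²) - 18 = (x² - 5*N) - 18 = -18 + x² - 5*N)
(T(10, 21) - 491/347)² = ((-18 + 21² - 5*10) - 491/347)² = ((-18 + 441 - 50) - 491*1/347)² = (373 - 491/347)² = (128940/347)² = 16625523600/120409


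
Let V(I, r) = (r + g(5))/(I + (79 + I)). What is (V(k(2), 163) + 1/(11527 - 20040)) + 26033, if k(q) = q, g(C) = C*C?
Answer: 18395971468/706579 ≈ 26035.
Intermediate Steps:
g(C) = C²
V(I, r) = (25 + r)/(79 + 2*I) (V(I, r) = (r + 5²)/(I + (79 + I)) = (r + 25)/(79 + 2*I) = (25 + r)/(79 + 2*I))
(V(k(2), 163) + 1/(11527 - 20040)) + 26033 = ((25 + 163)/(79 + 2*2) + 1/(11527 - 20040)) + 26033 = (188/(79 + 4) + 1/(-8513)) + 26033 = (188/83 - 1/8513) + 26033 = 1600361/706579 + 26033 = 18395971468/706579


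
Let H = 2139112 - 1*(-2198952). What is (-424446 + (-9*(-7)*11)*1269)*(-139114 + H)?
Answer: 1910400480450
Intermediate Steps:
H = 4338064 (H = 2139112 + 2198952 = 4338064)
(-424446 + (-9*(-7)*11)*1269)*(-139114 + H) = (-424446 + (-9*(-7)*11)*1269)*(-139114 + 4338064) = (-424446 + (63*11)*1269)*4198950 = (-424446 + 693*1269)*4198950 = (-424446 + 879417)*4198950 = 454971*4198950 = 1910400480450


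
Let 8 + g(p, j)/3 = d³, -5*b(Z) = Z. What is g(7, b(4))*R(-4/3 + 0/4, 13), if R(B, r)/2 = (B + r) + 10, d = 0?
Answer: -1040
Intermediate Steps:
b(Z) = -Z/5
R(B, r) = 20 + 2*B + 2*r (R(B, r) = 2*((B + r) + 10) = 2*(10 + B + r) = 20 + 2*B + 2*r)
g(p, j) = -24 (g(p, j) = -24 + 3*0³ = -24 + 3*0 = -24 + 0 = -24)
g(7, b(4))*R(-4/3 + 0/4, 13) = -24*(20 + 2*(-4/3 + 0/4) + 2*13) = -24*(20 + 2*(-4*⅓ + 0*(¼)) + 26) = -24*(20 + 2*(-4/3 + 0) + 26) = -24*(20 + 2*(-4/3) + 26) = -24*(20 - 8/3 + 26) = -24*130/3 = -1040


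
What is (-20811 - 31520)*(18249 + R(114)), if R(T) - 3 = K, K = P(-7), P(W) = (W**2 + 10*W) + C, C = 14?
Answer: -954779095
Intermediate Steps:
P(W) = 14 + W**2 + 10*W (P(W) = (W**2 + 10*W) + 14 = 14 + W**2 + 10*W)
K = -7 (K = 14 + (-7)**2 + 10*(-7) = 14 + 49 - 70 = -7)
R(T) = -4 (R(T) = 3 - 7 = -4)
(-20811 - 31520)*(18249 + R(114)) = (-20811 - 31520)*(18249 - 4) = -52331*18245 = -954779095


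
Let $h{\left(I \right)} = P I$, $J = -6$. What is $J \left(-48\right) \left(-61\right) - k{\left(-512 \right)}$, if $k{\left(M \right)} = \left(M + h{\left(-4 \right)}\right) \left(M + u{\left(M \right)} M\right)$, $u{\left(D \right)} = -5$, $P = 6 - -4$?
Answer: $1112928$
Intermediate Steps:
$P = 10$ ($P = 6 + 4 = 10$)
$h{\left(I \right)} = 10 I$
$k{\left(M \right)} = - 4 M \left(-40 + M\right)$ ($k{\left(M \right)} = \left(M + 10 \left(-4\right)\right) \left(M - 5 M\right) = \left(M - 40\right) \left(- 4 M\right) = \left(-40 + M\right) \left(- 4 M\right) = - 4 M \left(-40 + M\right)$)
$J \left(-48\right) \left(-61\right) - k{\left(-512 \right)} = \left(-6\right) \left(-48\right) \left(-61\right) - 4 \left(-512\right) \left(40 - -512\right) = 288 \left(-61\right) - 4 \left(-512\right) \left(40 + 512\right) = -17568 - 4 \left(-512\right) 552 = -17568 - -1130496 = -17568 + 1130496 = 1112928$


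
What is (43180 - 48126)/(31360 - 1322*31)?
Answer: 2473/4811 ≈ 0.51403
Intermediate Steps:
(43180 - 48126)/(31360 - 1322*31) = -4946/(31360 - 40982) = -4946/(-9622) = -4946*(-1/9622) = 2473/4811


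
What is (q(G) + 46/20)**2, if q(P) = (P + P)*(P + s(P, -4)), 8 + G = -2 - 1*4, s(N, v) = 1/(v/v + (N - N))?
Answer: 13417569/100 ≈ 1.3418e+5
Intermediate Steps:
s(N, v) = 1 (s(N, v) = 1/(1 + 0) = 1/1 = 1)
G = -14 (G = -8 + (-2 - 1*4) = -8 + (-2 - 4) = -8 - 6 = -14)
q(P) = 2*P*(1 + P) (q(P) = (P + P)*(P + 1) = (2*P)*(1 + P) = 2*P*(1 + P))
(q(G) + 46/20)**2 = (2*(-14)*(1 - 14) + 46/20)**2 = (2*(-14)*(-13) + 46*(1/20))**2 = (364 + 23/10)**2 = (3663/10)**2 = 13417569/100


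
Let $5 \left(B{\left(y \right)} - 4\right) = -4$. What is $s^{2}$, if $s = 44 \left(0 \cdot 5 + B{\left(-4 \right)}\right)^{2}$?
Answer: $\frac{126877696}{625} \approx 2.03 \cdot 10^{5}$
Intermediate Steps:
$B{\left(y \right)} = \frac{16}{5}$ ($B{\left(y \right)} = 4 + \frac{1}{5} \left(-4\right) = 4 - \frac{4}{5} = \frac{16}{5}$)
$s = \frac{11264}{25}$ ($s = 44 \left(0 \cdot 5 + \frac{16}{5}\right)^{2} = 44 \left(0 + \frac{16}{5}\right)^{2} = 44 \left(\frac{16}{5}\right)^{2} = 44 \cdot \frac{256}{25} = \frac{11264}{25} \approx 450.56$)
$s^{2} = \left(\frac{11264}{25}\right)^{2} = \frac{126877696}{625}$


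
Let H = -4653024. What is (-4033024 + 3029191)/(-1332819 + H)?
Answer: 334611/1995281 ≈ 0.16770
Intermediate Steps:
(-4033024 + 3029191)/(-1332819 + H) = (-4033024 + 3029191)/(-1332819 - 4653024) = -1003833/(-5985843) = -1003833*(-1/5985843) = 334611/1995281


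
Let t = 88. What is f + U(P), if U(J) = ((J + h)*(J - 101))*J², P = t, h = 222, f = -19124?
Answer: -31227444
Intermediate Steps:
P = 88
U(J) = J²*(-101 + J)*(222 + J) (U(J) = ((J + 222)*(J - 101))*J² = ((222 + J)*(-101 + J))*J² = ((-101 + J)*(222 + J))*J² = J²*(-101 + J)*(222 + J))
f + U(P) = -19124 + 88²*(-22422 + 88² + 121*88) = -19124 + 7744*(-22422 + 7744 + 10648) = -19124 + 7744*(-4030) = -19124 - 31208320 = -31227444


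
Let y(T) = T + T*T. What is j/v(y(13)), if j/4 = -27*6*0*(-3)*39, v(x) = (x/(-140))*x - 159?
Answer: 0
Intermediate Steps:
y(T) = T + T**2
v(x) = -159 - x**2/140 (v(x) = (x*(-1/140))*x - 159 = (-x/140)*x - 159 = -x**2/140 - 159 = -159 - x**2/140)
j = 0 (j = 4*(-27*6*0*(-3)*39) = 4*(-0*(-3)*39) = 4*(-27*0*39) = 4*(0*39) = 4*0 = 0)
j/v(y(13)) = 0/(-159 - 169*(1 + 13)**2/140) = 0/(-159 - (13*14)**2/140) = 0/(-159 - 1/140*182**2) = 0/(-159 - 1/140*33124) = 0/(-159 - 1183/5) = 0/(-1978/5) = 0*(-5/1978) = 0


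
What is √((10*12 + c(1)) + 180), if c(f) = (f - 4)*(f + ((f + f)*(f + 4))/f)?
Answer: √267 ≈ 16.340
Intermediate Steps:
c(f) = (-4 + f)*(8 + 3*f) (c(f) = (-4 + f)*(f + ((2*f)*(4 + f))/f) = (-4 + f)*(f + (2*f*(4 + f))/f) = (-4 + f)*(f + (8 + 2*f)) = (-4 + f)*(8 + 3*f))
√((10*12 + c(1)) + 180) = √((10*12 + (-32 - 4*1 + 3*1²)) + 180) = √((120 + (-32 - 4 + 3*1)) + 180) = √((120 + (-32 - 4 + 3)) + 180) = √((120 - 33) + 180) = √(87 + 180) = √267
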